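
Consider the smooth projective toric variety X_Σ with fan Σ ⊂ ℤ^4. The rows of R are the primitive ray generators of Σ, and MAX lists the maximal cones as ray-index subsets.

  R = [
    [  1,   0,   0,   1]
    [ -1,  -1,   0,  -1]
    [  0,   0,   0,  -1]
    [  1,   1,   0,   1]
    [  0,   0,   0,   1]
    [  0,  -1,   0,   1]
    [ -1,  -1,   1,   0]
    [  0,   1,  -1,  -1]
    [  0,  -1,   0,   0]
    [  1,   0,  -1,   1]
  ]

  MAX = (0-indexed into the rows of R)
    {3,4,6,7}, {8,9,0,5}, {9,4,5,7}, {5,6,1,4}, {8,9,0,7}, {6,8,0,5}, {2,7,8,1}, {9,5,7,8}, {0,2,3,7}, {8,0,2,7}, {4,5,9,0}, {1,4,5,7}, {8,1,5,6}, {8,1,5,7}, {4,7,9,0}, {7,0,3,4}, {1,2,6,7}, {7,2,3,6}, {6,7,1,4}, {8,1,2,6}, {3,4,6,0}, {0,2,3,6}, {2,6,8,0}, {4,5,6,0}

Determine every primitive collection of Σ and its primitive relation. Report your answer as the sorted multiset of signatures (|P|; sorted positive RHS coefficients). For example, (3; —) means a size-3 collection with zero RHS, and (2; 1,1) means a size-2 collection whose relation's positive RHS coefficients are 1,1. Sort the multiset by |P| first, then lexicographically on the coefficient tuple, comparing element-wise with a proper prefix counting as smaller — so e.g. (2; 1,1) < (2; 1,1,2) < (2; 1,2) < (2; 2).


The 15 primitive collections of Σ (r=10, n=4):

  • {1,3}:  v_{1} + v_{3} = 0 ; sig = (2; —)
  • {2,4}:  v_{2} + v_{4} = 0 ; sig = (2; —)
  • {0,1}:  v_{0} + v_{1} = v_{8} ; sig = (2; 1)
  • {2,5}:  v_{2} + v_{5} = v_{8} ; sig = (2; 1)
  • {3,8}:  v_{3} + v_{8} = v_{0} ; sig = (2; 1)
  • {4,8}:  v_{4} + v_{8} = v_{5} ; sig = (2; 1)
  • {6,9}:  v_{6} + v_{9} = v_{5} ; sig = (2; 1)
  • {3,5}:  v_{3} + v_{5} = v_{0} + v_{4} ; sig = (2; 1,1)
  • {1,9}:  v_{1} + v_{9} = v_{5} + v_{7} + v_{8} ; sig = (2; 1,1,1)
  • {2,9}:  v_{2} + v_{9} = v_{0} + v_{7} + v_{8} ; sig = (2; 1,1,1)
  • {3,9}:  v_{3} + v_{9} = 2·v_{0} + v_{4} + v_{7} ; sig = (2; 1,1,2)
  • {0,6,7}:  v_{0} + v_{6} + v_{7} = 0 ; sig = (3; —)
  • {0,5,7}:  v_{0} + v_{5} + v_{7} = v_{9} ; sig = (3; 1)
  • {6,7,8}:  v_{6} + v_{7} + v_{8} = v_{1} ; sig = (3; 1)
  • {5,6,7}:  v_{5} + v_{6} + v_{7} = v_{1} + v_{4} ; sig = (3; 1,1)

so the primitive-relation signature multiset is
[(2; —), (2; —), (2; 1), (2; 1), (2; 1), (2; 1), (2; 1), (2; 1,1), (2; 1,1,1), (2; 1,1,1), (2; 1,1,2), (3; —), (3; 1), (3; 1), (3; 1,1)]


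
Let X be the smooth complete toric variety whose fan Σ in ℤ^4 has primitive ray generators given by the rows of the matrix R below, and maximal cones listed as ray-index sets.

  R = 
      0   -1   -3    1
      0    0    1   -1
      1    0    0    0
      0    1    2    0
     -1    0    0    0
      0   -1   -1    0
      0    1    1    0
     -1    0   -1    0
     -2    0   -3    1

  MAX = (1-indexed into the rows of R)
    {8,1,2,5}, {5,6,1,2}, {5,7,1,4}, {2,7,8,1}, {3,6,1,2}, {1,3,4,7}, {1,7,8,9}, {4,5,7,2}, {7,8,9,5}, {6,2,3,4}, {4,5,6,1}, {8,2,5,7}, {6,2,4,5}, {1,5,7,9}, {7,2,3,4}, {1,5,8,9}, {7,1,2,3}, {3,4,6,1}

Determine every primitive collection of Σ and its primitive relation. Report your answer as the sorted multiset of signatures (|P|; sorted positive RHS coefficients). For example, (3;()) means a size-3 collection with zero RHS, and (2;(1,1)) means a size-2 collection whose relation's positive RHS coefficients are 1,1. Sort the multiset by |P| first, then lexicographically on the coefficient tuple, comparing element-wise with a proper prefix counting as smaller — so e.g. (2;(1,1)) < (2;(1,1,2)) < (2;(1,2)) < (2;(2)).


|primitive collections| = 12. Relations:

  {3,5}:  v_{3} + v_{5} = 0  ⟹  sig = (2;())
  {6,7}:  v_{6} + v_{7} = 0  ⟹  sig = (2;())
  {4,8}:  v_{4} + v_{8} = v_{5} + v_{7}  ⟹  sig = (2;(1,1))
  {3,8}:  v_{3} + v_{8} = v_{1} + v_{2} + v_{7}  ⟹  sig = (2;(1,1,1))
  {3,9}:  v_{3} + v_{9} = v_{1} + v_{7} + v_{8}  ⟹  sig = (2;(1,1,1))
  {6,8}:  v_{6} + v_{8} = v_{1} + v_{2} + v_{5}  ⟹  sig = (2;(1,1,1))
  {6,9}:  v_{6} + v_{9} = v_{1} + v_{5} + v_{8}  ⟹  sig = (2;(1,1,1))
  {4,9}:  v_{4} + v_{9} = v_{1} + 2·v_{5} + 2·v_{7}  ⟹  sig = (2;(1,2,2))
  {2,9}:  v_{2} + v_{9} = 2·v_{8}  ⟹  sig = (2;(2))
  {1,2,4}:  v_{1} + v_{2} + v_{4} = 0  ⟹  sig = (3;())
  {1,2,5,7}:  v_{1} + v_{2} + v_{5} + v_{7} = v_{8}  ⟹  sig = (4;(1))
  {1,5,7,8}:  v_{1} + v_{5} + v_{7} + v_{8} = v_{9}  ⟹  sig = (4;(1))

so the primitive-relation signature multiset is
{ (2;()) ×2,  (2;(1,1)),  (2;(1,1,1)) ×4,  (2;(1,2,2)),  (2;(2)),  (3;()),  (4;(1)) ×2 }


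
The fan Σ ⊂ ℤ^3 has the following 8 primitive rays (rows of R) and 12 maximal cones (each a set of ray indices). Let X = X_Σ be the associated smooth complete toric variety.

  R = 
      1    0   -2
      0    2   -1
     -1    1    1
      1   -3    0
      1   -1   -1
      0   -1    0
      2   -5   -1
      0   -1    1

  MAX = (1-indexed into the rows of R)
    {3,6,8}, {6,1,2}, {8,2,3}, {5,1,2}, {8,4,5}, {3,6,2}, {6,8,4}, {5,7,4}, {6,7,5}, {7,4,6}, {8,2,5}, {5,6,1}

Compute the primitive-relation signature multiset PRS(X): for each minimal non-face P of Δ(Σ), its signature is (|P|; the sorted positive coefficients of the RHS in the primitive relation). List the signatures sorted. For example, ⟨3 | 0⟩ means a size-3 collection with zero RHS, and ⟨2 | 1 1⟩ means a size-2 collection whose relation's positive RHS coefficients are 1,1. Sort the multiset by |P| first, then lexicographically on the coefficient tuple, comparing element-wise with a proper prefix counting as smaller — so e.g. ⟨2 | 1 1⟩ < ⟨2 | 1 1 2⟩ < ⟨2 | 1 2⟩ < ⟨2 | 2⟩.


14 minimal non-faces of Δ(Σ) (on 8 rays):

  P={3,5}:  v_{3} + v_{5} = 0  →  sig = ⟨2 | 0⟩
  P={1,8}:  v_{1} + v_{8} = v_{5}  →  sig = ⟨2 | 1⟩
  P={2,4}:  v_{2} + v_{4} = v_{5}  →  sig = ⟨2 | 1⟩
  P={1,3}:  v_{1} + v_{3} = v_{2} + v_{6}  →  sig = ⟨2 | 1 1⟩
  P={3,4}:  v_{3} + v_{4} = v_{6} + v_{8}  →  sig = ⟨2 | 1 1⟩
  P={3,7}:  v_{3} + v_{7} = v_{4} + v_{6}  →  sig = ⟨2 | 1 1⟩
  P={1,4}:  v_{1} + v_{4} = 2·v_{5} + v_{6}  →  sig = ⟨2 | 1 2⟩
  P={2,7}:  v_{2} + v_{7} = 2·v_{5} + v_{6}  →  sig = ⟨2 | 1 2⟩
  P={7,8}:  v_{7} + v_{8} = 2·v_{4}  →  sig = ⟨2 | 2⟩
  P={1,7}:  v_{1} + v_{7} = 3·v_{5} + 2·v_{6}  →  sig = ⟨2 | 2 3⟩
  P={2,6,8}:  v_{2} + v_{6} + v_{8} = 0  →  sig = ⟨3 | 0⟩
  P={2,5,6}:  v_{2} + v_{5} + v_{6} = v_{1}  →  sig = ⟨3 | 1⟩
  P={4,5,6}:  v_{4} + v_{5} + v_{6} = v_{7}  →  sig = ⟨3 | 1⟩
  P={5,6,8}:  v_{5} + v_{6} + v_{8} = v_{4}  →  sig = ⟨3 | 1⟩

Hence PRS(X_Σ) =
    |P|=2: 10 collections, coeffs (), (1), (1), (1,1), (1,1), (1,1), (1,2), (1,2), (2), (2,3)
    |P|=3: 4 collections, coeffs (), (1), (1), (1)


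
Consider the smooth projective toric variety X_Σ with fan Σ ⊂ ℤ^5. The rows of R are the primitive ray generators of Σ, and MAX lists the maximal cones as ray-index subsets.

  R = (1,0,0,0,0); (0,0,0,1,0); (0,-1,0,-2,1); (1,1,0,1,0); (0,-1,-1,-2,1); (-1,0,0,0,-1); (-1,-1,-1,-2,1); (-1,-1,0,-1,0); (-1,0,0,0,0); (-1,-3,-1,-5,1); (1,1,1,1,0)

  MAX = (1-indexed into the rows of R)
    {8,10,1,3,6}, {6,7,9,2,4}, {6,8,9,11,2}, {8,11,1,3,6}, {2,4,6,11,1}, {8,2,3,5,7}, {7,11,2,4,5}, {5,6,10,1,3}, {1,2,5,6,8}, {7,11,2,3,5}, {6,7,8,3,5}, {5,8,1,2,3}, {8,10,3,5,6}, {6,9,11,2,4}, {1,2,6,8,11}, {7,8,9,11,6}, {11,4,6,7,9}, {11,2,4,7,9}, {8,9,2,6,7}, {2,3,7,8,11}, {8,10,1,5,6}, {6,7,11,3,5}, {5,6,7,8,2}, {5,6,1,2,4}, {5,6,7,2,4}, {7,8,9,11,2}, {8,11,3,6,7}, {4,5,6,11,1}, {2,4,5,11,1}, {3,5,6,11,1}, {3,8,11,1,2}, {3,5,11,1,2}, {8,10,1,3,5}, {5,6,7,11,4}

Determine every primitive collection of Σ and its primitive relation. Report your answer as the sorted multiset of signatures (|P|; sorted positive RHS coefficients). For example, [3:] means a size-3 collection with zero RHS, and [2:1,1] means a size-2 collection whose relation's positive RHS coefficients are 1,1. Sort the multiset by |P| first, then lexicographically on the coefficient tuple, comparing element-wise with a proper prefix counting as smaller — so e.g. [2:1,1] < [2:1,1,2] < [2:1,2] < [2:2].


Primitive collections (16):

  {1,9}:  v_{1} + v_{9} = 0 — sig = [2:]
  {4,8}:  v_{4} + v_{8} = 0 — sig = [2:]
  {1,7}:  v_{1} + v_{7} = v_{5} — sig = [2:1]
  {5,9}:  v_{5} + v_{9} = v_{7} — sig = [2:1]
  {3,4}:  v_{3} + v_{4} = v_{5} + v_{11} — sig = [2:1,1]
  {3,9}:  v_{3} + v_{9} = v_{7} + v_{8} + v_{11} — sig = [2:1,1,1]
  {4,10}:  v_{4} + v_{10} = v_{1} + v_{3} + v_{5} + v_{6} — sig = [2:1,1,1,1]
  {9,10}:  v_{9} + v_{10} = v_{3} + v_{5} + v_{6} + v_{8} — sig = [2:1,1,1,1]
  {7,10}:  v_{7} + v_{10} = v_{3} + 2·v_{5} + v_{6} + v_{8} — sig = [2:1,1,1,2]
  {2,10}:  v_{2} + v_{10} = v_{1} + v_{5} + 2·v_{8} — sig = [2:1,1,2]
  {10,11}:  v_{10} + v_{11} = v_{1} + 2·v_{3} + v_{6} — sig = [2:1,1,2]
  {2,3,6}:  v_{2} + v_{3} + v_{6} = v_{8} — sig = [3:1]
  {5,8,11}:  v_{5} + v_{8} + v_{11} = v_{3} — sig = [3:1]
  {2,5,6,11}:  v_{2} + v_{5} + v_{6} + v_{11} = 0 — sig = [4:]
  {2,6,7,11}:  v_{2} + v_{6} + v_{7} + v_{11} = v_{9} — sig = [4:1]
  {1,3,5,6,8}:  v_{1} + v_{3} + v_{5} + v_{6} + v_{8} = v_{10} — sig = [5:1]

so the primitive-relation signature multiset is
    [2:]
    [2:]
    [2:1]
    [2:1]
    [2:1,1]
    [2:1,1,1]
    [2:1,1,1,1]
    [2:1,1,1,1]
    [2:1,1,1,2]
    [2:1,1,2]
    [2:1,1,2]
    [3:1]
    [3:1]
    [4:]
    [4:1]
    [5:1]


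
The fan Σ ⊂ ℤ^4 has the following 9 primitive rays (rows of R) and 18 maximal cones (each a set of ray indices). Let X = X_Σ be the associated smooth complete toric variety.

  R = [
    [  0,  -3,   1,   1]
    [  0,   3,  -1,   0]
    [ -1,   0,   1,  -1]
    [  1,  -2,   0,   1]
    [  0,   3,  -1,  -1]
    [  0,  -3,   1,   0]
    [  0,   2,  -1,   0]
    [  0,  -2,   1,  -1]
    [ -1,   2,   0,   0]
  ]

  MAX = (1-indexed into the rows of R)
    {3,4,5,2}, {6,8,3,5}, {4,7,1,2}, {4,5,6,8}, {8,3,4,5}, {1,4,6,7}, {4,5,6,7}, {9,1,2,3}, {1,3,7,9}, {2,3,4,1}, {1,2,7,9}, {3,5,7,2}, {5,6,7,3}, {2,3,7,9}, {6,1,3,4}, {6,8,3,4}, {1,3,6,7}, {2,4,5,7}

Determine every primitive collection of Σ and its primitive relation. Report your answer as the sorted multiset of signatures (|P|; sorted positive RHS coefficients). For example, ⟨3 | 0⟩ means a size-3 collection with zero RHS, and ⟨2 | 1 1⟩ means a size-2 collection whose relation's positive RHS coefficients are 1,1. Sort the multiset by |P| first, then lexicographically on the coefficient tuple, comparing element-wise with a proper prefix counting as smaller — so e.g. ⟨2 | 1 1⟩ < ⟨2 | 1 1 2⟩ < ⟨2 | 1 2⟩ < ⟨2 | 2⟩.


Δ(Σ) — 9 vertices, 12 min non-faces:

  {1,5}:  v_{1} + v_{5} = 0  so sig = ⟨2 | 0⟩
  {2,6}:  v_{2} + v_{6} = 0  so sig = ⟨2 | 0⟩
  {8,9}:  v_{8} + v_{9} = v_{3}  so sig = ⟨2 | 1⟩
  {4,9}:  v_{4} + v_{9} = v_{1} + v_{2}  so sig = ⟨2 | 1 1⟩
  {7,8}:  v_{7} + v_{8} = v_{5} + v_{6}  so sig = ⟨2 | 1 1⟩
  {1,8}:  v_{1} + v_{8} = v_{3} + v_{4} + v_{6}  so sig = ⟨2 | 1 1 1⟩
  {2,8}:  v_{2} + v_{8} = v_{3} + v_{4} + v_{5}  so sig = ⟨2 | 1 1 1⟩
  {5,9}:  v_{5} + v_{9} = v_{2} + v_{3} + v_{7}  so sig = ⟨2 | 1 1 1⟩
  {6,9}:  v_{6} + v_{9} = v_{1} + v_{3} + v_{7}  so sig = ⟨2 | 1 1 1⟩
  {3,4,7}:  v_{3} + v_{4} + v_{7} = 0  so sig = ⟨3 | 0⟩
  {1,2,3,7}:  v_{1} + v_{2} + v_{3} + v_{7} = v_{9}  so sig = ⟨4 | 1⟩
  {3,4,5,6}:  v_{3} + v_{4} + v_{5} + v_{6} = v_{8}  so sig = ⟨4 | 1⟩

Signatures (|P|; sorted positive RHS coefficients), sorted:
{ ⟨2 | 0⟩ ×2,  ⟨2 | 1⟩,  ⟨2 | 1 1⟩ ×2,  ⟨2 | 1 1 1⟩ ×4,  ⟨3 | 0⟩,  ⟨4 | 1⟩ ×2 }


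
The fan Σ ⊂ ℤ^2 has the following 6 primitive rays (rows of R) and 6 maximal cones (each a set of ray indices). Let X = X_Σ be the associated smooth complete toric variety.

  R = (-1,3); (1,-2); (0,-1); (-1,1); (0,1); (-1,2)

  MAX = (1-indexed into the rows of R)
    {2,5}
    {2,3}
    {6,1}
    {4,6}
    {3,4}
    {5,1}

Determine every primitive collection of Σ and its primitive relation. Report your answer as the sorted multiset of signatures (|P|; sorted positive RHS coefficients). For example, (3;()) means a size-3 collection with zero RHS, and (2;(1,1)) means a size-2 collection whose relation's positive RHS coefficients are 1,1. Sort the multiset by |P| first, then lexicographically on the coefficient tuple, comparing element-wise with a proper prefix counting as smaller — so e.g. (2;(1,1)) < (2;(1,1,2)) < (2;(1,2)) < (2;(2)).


Minimal non-faces — 9 found among 6 rays, 6 max cones:

  • {2,6}:  v_{2} + v_{6} = 0 ; sig = (2;())
  • {3,5}:  v_{3} + v_{5} = 0 ; sig = (2;())
  • {1,2}:  v_{1} + v_{2} = v_{5} ; sig = (2;(1))
  • {1,3}:  v_{1} + v_{3} = v_{6} ; sig = (2;(1))
  • {2,4}:  v_{2} + v_{4} = v_{3} ; sig = (2;(1))
  • {3,6}:  v_{3} + v_{6} = v_{4} ; sig = (2;(1))
  • {4,5}:  v_{4} + v_{5} = v_{6} ; sig = (2;(1))
  • {5,6}:  v_{5} + v_{6} = v_{1} ; sig = (2;(1))
  • {1,4}:  v_{1} + v_{4} = 2·v_{6} ; sig = (2;(2))

Hence PRS(X_Σ) =
[(2;()), (2;()), (2;(1)), (2;(1)), (2;(1)), (2;(1)), (2;(1)), (2;(1)), (2;(2))]


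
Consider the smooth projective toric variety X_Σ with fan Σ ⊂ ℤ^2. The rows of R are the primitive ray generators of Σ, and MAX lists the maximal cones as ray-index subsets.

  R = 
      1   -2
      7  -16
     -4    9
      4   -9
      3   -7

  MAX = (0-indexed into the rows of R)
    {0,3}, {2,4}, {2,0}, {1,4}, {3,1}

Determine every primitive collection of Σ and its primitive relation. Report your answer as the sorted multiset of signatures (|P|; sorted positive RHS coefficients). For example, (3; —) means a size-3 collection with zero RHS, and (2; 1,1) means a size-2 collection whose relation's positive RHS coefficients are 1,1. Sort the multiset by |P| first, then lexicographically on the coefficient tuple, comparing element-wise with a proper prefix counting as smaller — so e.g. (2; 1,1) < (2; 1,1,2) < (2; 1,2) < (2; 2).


5 collections generate NE(X_Σ); each relation:

  P = {2,3}:  v_{2} + v_{3} = 0  so sig = (2; —)
  P = {0,4}:  v_{0} + v_{4} = v_{3}  so sig = (2; 1)
  P = {1,2}:  v_{1} + v_{2} = v_{4}  so sig = (2; 1)
  P = {3,4}:  v_{3} + v_{4} = v_{1}  so sig = (2; 1)
  P = {0,1}:  v_{0} + v_{1} = 2·v_{3}  so sig = (2; 2)

so the primitive-relation signature multiset is
    (2; —)
    (2; 1)
    (2; 1)
    (2; 1)
    (2; 2)


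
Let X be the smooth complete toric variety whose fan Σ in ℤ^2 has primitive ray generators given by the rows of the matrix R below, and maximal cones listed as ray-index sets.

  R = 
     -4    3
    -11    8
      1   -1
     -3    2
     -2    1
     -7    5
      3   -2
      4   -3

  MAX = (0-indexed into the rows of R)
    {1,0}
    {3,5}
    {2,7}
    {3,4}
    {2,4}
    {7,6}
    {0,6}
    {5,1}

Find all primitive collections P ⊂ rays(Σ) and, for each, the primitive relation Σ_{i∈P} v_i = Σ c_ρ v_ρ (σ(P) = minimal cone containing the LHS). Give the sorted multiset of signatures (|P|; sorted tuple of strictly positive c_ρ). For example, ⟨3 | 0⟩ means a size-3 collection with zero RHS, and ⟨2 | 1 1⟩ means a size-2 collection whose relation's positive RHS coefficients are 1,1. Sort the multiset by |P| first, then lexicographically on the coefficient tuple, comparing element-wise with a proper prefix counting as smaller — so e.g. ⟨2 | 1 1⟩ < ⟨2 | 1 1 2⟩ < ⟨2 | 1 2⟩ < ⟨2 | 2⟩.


The 20 primitive collections of Σ (r=8, n=2):

  {0,7}:  v_{0} + v_{7} = 0 — sig = ⟨2 | 0⟩
  {3,6}:  v_{3} + v_{6} = 0 — sig = ⟨2 | 0⟩
  {0,2}:  v_{0} + v_{2} = v_{3} — sig = ⟨2 | 1⟩
  {0,3}:  v_{0} + v_{3} = v_{5} — sig = ⟨2 | 1⟩
  {0,5}:  v_{0} + v_{5} = v_{1} — sig = ⟨2 | 1⟩
  {1,7}:  v_{1} + v_{7} = v_{5} — sig = ⟨2 | 1⟩
  {2,3}:  v_{2} + v_{3} = v_{4} — sig = ⟨2 | 1⟩
  {2,6}:  v_{2} + v_{6} = v_{7} — sig = ⟨2 | 1⟩
  {3,7}:  v_{3} + v_{7} = v_{2} — sig = ⟨2 | 1⟩
  {4,6}:  v_{4} + v_{6} = v_{2} — sig = ⟨2 | 1⟩
  {5,6}:  v_{5} + v_{6} = v_{0} — sig = ⟨2 | 1⟩
  {5,7}:  v_{5} + v_{7} = v_{3} — sig = ⟨2 | 1⟩
  {1,2}:  v_{1} + v_{2} = v_{3} + v_{5} — sig = ⟨2 | 1 1⟩
  {1,4}:  v_{1} + v_{4} = 2·v_{3} + v_{5} — sig = ⟨2 | 1 2⟩
  {0,4}:  v_{0} + v_{4} = 2·v_{3} — sig = ⟨2 | 2⟩
  {1,3}:  v_{1} + v_{3} = 2·v_{5} — sig = ⟨2 | 2⟩
  {1,6}:  v_{1} + v_{6} = 2·v_{0} — sig = ⟨2 | 2⟩
  {2,5}:  v_{2} + v_{5} = 2·v_{3} — sig = ⟨2 | 2⟩
  {4,7}:  v_{4} + v_{7} = 2·v_{2} — sig = ⟨2 | 2⟩
  {4,5}:  v_{4} + v_{5} = 3·v_{3} — sig = ⟨2 | 3⟩

Sorted signature multiset PRS(X):
    |P|=2: 20 collections, coeffs (), (), (1), (1), (1), (1), (1), (1), (1), (1), (1), (1), (1,1), (1,2), (2), (2), (2), (2), (2), (3)


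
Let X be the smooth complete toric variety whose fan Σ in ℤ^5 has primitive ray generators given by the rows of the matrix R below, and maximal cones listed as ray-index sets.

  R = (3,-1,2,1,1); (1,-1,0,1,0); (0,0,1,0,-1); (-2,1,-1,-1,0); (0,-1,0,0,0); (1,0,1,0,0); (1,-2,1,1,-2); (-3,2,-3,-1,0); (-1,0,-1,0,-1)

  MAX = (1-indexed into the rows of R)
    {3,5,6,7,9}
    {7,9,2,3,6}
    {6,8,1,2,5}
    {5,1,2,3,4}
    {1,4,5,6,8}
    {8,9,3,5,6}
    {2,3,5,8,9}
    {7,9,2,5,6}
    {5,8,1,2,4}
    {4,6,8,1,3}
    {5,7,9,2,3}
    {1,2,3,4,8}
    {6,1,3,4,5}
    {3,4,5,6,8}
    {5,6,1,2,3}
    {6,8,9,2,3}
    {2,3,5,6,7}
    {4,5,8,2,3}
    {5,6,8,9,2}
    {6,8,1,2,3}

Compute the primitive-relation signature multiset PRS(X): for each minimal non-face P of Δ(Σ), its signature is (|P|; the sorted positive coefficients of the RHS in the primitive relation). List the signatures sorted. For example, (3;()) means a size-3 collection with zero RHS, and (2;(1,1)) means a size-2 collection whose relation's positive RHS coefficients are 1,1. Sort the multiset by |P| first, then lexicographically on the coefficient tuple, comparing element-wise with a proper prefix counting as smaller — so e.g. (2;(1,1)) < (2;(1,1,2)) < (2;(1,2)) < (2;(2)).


Minimal non-faces — 9 found among 9 rays, 20 max cones:

  • {1,9}:  v_{1} + v_{9} = v_{2} + v_{6}  →  sig = (2;(1,1))
  • {4,7}:  v_{4} + v_{7} = v_{3} + v_{5} + v_{9}  →  sig = (2;(1,1,1))
  • {4,9}:  v_{4} + v_{9} = v_{3} + v_{5} + v_{8}  →  sig = (2;(1,1,1))
  • {1,7}:  v_{1} + v_{7} = 2·v_{2} + v_{3} + v_{5} + 2·v_{6}  →  sig = (2;(1,1,2,2))
  • {7,8}:  v_{7} + v_{8} = 2·v_{9}  →  sig = (2;(2))
  • {2,4,6}:  v_{2} + v_{4} + v_{6} = 0  →  sig = (3;())
  • {1,3,5,8}:  v_{1} + v_{3} + v_{5} + v_{8} = 0  →  sig = (4;())
  • {2,3,5,6,8}:  v_{2} + v_{3} + v_{5} + v_{6} + v_{8} = v_{9}  →  sig = (5;(1))
  • {2,3,5,6,9}:  v_{2} + v_{3} + v_{5} + v_{6} + v_{9} = v_{7}  →  sig = (5;(1))

so the primitive-relation signature multiset is
[(2;(1,1)), (2;(1,1,1)), (2;(1,1,1)), (2;(1,1,2,2)), (2;(2)), (3;()), (4;()), (5;(1)), (5;(1))]


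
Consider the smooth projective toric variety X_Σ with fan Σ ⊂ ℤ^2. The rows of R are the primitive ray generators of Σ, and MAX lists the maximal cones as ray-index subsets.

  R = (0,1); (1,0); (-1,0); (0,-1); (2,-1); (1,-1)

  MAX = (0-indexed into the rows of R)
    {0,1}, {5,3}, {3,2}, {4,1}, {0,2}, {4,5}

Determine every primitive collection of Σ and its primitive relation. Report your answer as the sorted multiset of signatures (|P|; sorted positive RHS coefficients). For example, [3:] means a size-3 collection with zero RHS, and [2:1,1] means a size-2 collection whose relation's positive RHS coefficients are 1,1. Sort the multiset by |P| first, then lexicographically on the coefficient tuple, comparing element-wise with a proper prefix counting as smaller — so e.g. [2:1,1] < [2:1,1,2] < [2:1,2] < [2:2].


9 minimal non-faces of Δ(Σ) (on 6 rays):

  P={0,3}:  v_{0} + v_{3} = 0  ⟹  sig = [2:]
  P={1,2}:  v_{1} + v_{2} = 0  ⟹  sig = [2:]
  P={0,5}:  v_{0} + v_{5} = v_{1}  ⟹  sig = [2:1]
  P={1,3}:  v_{1} + v_{3} = v_{5}  ⟹  sig = [2:1]
  P={1,5}:  v_{1} + v_{5} = v_{4}  ⟹  sig = [2:1]
  P={2,4}:  v_{2} + v_{4} = v_{5}  ⟹  sig = [2:1]
  P={2,5}:  v_{2} + v_{5} = v_{3}  ⟹  sig = [2:1]
  P={0,4}:  v_{0} + v_{4} = 2·v_{1}  ⟹  sig = [2:2]
  P={3,4}:  v_{3} + v_{4} = 2·v_{5}  ⟹  sig = [2:2]

Hence PRS(X_Σ) =
    [2:]
    [2:]
    [2:1]
    [2:1]
    [2:1]
    [2:1]
    [2:1]
    [2:2]
    [2:2]


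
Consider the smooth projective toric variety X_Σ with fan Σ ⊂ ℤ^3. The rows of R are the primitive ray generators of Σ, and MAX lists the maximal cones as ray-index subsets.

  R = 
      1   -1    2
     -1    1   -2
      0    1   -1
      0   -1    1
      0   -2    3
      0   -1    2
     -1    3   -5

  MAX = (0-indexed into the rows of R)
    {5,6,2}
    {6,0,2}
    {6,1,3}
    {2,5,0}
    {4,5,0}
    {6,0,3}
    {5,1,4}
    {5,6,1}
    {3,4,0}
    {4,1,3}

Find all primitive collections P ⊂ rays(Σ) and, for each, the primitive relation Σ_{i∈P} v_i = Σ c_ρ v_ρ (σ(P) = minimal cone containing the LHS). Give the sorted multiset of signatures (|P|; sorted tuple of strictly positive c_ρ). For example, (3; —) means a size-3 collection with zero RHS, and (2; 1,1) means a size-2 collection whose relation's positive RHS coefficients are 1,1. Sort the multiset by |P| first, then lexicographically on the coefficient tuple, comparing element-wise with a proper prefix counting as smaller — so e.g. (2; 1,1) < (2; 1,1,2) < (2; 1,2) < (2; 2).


The 7 primitive collections of Σ (r=7, n=3):

  {0,1}:  v_{0} + v_{1} = 0  ⇒ sig = (2; —)
  {2,3}:  v_{2} + v_{3} = 0  ⇒ sig = (2; —)
  {2,4}:  v_{2} + v_{4} = v_{5}  ⇒ sig = (2; 1)
  {3,5}:  v_{3} + v_{5} = v_{4}  ⇒ sig = (2; 1)
  {4,6}:  v_{4} + v_{6} = v_{1}  ⇒ sig = (2; 1)
  {1,2}:  v_{1} + v_{2} = v_{5} + v_{6}  ⇒ sig = (2; 1,1)
  {0,5,6}:  v_{0} + v_{5} + v_{6} = v_{2}  ⇒ sig = (3; 1)

Hence PRS(X_Σ) =
[(2; —), (2; —), (2; 1), (2; 1), (2; 1), (2; 1,1), (3; 1)]


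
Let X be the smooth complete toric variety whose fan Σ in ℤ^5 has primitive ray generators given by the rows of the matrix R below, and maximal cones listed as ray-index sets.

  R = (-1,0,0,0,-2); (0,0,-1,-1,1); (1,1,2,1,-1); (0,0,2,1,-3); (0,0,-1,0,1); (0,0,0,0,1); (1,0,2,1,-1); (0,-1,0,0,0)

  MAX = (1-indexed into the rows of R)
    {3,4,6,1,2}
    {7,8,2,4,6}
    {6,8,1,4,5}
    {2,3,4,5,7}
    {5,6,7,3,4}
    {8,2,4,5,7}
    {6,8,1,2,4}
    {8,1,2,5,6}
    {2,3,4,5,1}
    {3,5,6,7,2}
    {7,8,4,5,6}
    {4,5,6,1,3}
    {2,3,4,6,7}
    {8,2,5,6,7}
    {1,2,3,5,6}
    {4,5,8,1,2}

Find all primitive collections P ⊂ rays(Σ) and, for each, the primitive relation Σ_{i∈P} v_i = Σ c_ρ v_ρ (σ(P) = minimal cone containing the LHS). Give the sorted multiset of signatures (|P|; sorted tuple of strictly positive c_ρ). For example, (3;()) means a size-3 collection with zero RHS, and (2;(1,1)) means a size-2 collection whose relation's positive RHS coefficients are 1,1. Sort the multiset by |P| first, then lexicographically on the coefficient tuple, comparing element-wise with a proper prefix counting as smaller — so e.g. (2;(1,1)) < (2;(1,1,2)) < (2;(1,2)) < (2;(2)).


Σ has 3 primitive collections:

  P={1,7}:  v_{1} + v_{7} = v_{4}  ⇒ sig = (2;(1))
  P={3,8}:  v_{3} + v_{8} = v_{7}  ⇒ sig = (2;(1))
  P={2,4,5,6}:  v_{2} + v_{4} + v_{5} + v_{6} = 0  ⇒ sig = (4;())

Sorted signature multiset PRS(X):
{ (2;(1)) ×2,  (4;()) }


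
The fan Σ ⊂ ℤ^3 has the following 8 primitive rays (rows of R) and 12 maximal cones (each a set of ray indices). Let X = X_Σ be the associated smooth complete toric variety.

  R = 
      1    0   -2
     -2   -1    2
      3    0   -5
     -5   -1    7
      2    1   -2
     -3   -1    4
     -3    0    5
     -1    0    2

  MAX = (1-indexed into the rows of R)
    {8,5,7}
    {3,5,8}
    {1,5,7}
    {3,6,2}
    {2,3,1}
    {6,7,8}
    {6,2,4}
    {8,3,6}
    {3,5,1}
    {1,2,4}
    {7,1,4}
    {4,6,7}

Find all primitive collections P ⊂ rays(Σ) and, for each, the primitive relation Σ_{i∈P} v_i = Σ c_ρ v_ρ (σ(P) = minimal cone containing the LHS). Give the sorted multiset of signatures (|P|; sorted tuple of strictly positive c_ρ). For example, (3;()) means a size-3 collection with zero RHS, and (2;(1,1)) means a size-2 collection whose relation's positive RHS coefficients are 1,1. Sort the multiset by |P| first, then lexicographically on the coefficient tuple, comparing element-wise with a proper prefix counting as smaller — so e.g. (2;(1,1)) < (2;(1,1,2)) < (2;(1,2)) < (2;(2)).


Σ has 10 primitive collections:

  • {1,8}:  v_{1} + v_{8} = 0  ⇒ sig = (2;())
  • {2,5}:  v_{2} + v_{5} = 0  ⇒ sig = (2;())
  • {3,7}:  v_{3} + v_{7} = 0  ⇒ sig = (2;())
  • {1,6}:  v_{1} + v_{6} = v_{2}  ⇒ sig = (2;(1))
  • {2,7}:  v_{2} + v_{7} = v_{4}  ⇒ sig = (2;(1))
  • {2,8}:  v_{2} + v_{8} = v_{6}  ⇒ sig = (2;(1))
  • {3,4}:  v_{3} + v_{4} = v_{2}  ⇒ sig = (2;(1))
  • {4,5}:  v_{4} + v_{5} = v_{7}  ⇒ sig = (2;(1))
  • {5,6}:  v_{5} + v_{6} = v_{8}  ⇒ sig = (2;(1))
  • {4,8}:  v_{4} + v_{8} = v_{6} + v_{7}  ⇒ sig = (2;(1,1))

Signatures (|P|; sorted positive RHS coefficients), sorted:
{ (2;()) ×3,  (2;(1)) ×6,  (2;(1,1)) }


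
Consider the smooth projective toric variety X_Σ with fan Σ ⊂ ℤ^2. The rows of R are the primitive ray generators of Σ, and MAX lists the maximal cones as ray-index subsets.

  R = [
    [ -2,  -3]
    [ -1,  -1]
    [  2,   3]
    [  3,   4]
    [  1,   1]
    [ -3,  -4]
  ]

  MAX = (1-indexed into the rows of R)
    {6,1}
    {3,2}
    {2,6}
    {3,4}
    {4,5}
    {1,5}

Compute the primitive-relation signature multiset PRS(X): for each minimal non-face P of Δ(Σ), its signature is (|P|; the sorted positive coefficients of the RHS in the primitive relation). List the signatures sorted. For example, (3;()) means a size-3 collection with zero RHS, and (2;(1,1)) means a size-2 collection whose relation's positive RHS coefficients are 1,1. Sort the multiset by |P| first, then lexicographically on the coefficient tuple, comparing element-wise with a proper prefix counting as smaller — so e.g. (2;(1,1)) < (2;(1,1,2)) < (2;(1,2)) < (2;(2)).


Primitive collections (9):

  {1,3}:  v_{1} + v_{3} = 0 — sig = (2;())
  {2,5}:  v_{2} + v_{5} = 0 — sig = (2;())
  {4,6}:  v_{4} + v_{6} = 0 — sig = (2;())
  {1,2}:  v_{1} + v_{2} = v_{6} — sig = (2;(1))
  {1,4}:  v_{1} + v_{4} = v_{5} — sig = (2;(1))
  {2,4}:  v_{2} + v_{4} = v_{3} — sig = (2;(1))
  {3,5}:  v_{3} + v_{5} = v_{4} — sig = (2;(1))
  {3,6}:  v_{3} + v_{6} = v_{2} — sig = (2;(1))
  {5,6}:  v_{5} + v_{6} = v_{1} — sig = (2;(1))

Sorted signature multiset PRS(X):
    |P|=2: 9 collections, coeffs (), (), (), (1), (1), (1), (1), (1), (1)


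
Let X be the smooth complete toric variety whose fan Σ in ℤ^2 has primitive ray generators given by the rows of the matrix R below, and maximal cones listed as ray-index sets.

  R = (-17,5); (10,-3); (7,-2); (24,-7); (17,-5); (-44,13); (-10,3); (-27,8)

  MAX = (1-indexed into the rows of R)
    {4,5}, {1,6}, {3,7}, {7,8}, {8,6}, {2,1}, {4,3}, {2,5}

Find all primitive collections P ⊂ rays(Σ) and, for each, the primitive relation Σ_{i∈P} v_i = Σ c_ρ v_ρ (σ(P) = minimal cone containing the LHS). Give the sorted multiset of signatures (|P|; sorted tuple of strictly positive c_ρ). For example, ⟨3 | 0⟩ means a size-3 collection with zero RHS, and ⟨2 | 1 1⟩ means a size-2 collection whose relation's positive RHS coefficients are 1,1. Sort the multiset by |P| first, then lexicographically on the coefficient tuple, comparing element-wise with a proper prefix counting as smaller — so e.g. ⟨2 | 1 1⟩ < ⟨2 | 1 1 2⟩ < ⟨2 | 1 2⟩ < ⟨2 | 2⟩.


Σ has 20 primitive collections:

  P={1,5}:  v_{1} + v_{5} = 0  ⇒ sig = ⟨2 | 0⟩
  P={2,7}:  v_{2} + v_{7} = 0  ⇒ sig = ⟨2 | 0⟩
  P={1,3}:  v_{1} + v_{3} = v_{7}  ⇒ sig = ⟨2 | 1⟩
  P={1,4}:  v_{1} + v_{4} = v_{3}  ⇒ sig = ⟨2 | 1⟩
  P={1,7}:  v_{1} + v_{7} = v_{8}  ⇒ sig = ⟨2 | 1⟩
  P={1,8}:  v_{1} + v_{8} = v_{6}  ⇒ sig = ⟨2 | 1⟩
  P={2,3}:  v_{2} + v_{3} = v_{5}  ⇒ sig = ⟨2 | 1⟩
  P={2,8}:  v_{2} + v_{8} = v_{1}  ⇒ sig = ⟨2 | 1⟩
  P={3,5}:  v_{3} + v_{5} = v_{4}  ⇒ sig = ⟨2 | 1⟩
  P={5,6}:  v_{5} + v_{6} = v_{8}  ⇒ sig = ⟨2 | 1⟩
  P={5,7}:  v_{5} + v_{7} = v_{3}  ⇒ sig = ⟨2 | 1⟩
  P={5,8}:  v_{5} + v_{8} = v_{7}  ⇒ sig = ⟨2 | 1⟩
  P={3,6}:  v_{3} + v_{6} = v_{7} + v_{8}  ⇒ sig = ⟨2 | 1 1⟩
  P={4,8}:  v_{4} + v_{8} = v_{3} + v_{7}  ⇒ sig = ⟨2 | 1 1⟩
  P={2,4}:  v_{2} + v_{4} = 2·v_{5}  ⇒ sig = ⟨2 | 2⟩
  P={2,6}:  v_{2} + v_{6} = 2·v_{1}  ⇒ sig = ⟨2 | 2⟩
  P={3,8}:  v_{3} + v_{8} = 2·v_{7}  ⇒ sig = ⟨2 | 2⟩
  P={4,6}:  v_{4} + v_{6} = 2·v_{7}  ⇒ sig = ⟨2 | 2⟩
  P={4,7}:  v_{4} + v_{7} = 2·v_{3}  ⇒ sig = ⟨2 | 2⟩
  P={6,7}:  v_{6} + v_{7} = 2·v_{8}  ⇒ sig = ⟨2 | 2⟩

Hence PRS(X_Σ) =
{ ⟨2 | 0⟩ ×2,  ⟨2 | 1⟩ ×10,  ⟨2 | 1 1⟩ ×2,  ⟨2 | 2⟩ ×6 }


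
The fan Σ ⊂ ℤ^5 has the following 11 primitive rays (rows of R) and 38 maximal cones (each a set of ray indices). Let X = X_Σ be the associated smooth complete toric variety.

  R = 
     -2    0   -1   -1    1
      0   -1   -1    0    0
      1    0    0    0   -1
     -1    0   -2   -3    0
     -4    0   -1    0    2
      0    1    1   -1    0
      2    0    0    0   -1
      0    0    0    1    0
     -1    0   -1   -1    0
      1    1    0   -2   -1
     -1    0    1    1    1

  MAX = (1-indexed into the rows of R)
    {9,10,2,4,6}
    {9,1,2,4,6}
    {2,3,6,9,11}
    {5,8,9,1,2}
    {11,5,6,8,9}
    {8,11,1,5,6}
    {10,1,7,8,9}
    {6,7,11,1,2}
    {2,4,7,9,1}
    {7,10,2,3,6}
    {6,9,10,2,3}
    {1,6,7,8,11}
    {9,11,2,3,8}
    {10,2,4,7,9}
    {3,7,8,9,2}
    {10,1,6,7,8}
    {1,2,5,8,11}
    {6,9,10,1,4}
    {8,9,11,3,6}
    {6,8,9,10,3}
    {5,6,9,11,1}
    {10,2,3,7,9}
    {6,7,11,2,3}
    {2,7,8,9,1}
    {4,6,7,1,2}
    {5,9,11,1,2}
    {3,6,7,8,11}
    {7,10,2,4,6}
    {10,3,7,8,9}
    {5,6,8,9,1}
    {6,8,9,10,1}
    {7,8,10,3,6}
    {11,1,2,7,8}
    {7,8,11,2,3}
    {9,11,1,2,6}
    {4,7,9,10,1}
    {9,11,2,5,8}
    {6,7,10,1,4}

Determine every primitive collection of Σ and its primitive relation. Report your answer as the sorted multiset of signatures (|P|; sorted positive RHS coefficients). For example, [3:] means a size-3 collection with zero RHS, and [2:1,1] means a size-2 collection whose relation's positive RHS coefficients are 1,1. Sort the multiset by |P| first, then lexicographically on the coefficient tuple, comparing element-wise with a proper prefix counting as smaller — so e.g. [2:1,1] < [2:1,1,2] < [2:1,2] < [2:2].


|primitive collections| = 16. Relations:

  • {1,3}:  v_{1} + v_{3} = v_{9}  so sig = [2:1]
  • {10,11}:  v_{10} + v_{11} = v_{6}  so sig = [2:1]
  • {5,7}:  v_{5} + v_{7} = v_{1} + v_{8}  so sig = [2:1,1]
  • {3,4}:  v_{3} + v_{4} = v_{2} + v_{9} + v_{10}  so sig = [2:1,1,1]
  • {4,8}:  v_{4} + v_{8} = v_{1} + v_{7} + v_{9}  so sig = [2:1,1,1]
  • {4,11}:  v_{4} + v_{11} = v_{1} + v_{2} + v_{6}  so sig = [2:1,1,1]
  • {5,10}:  v_{5} + v_{10} = v_{1} + v_{6} + v_{8} + v_{9}  so sig = [2:1,1,1,1]
  • {3,5}:  v_{3} + v_{5} = v_{8} + 2·v_{9} + v_{11}  so sig = [2:1,1,2]
  • {4,5}:  v_{4} + v_{5} = 2·v_{1} + v_{9}  so sig = [2:1,2]
  • {2,6,8}:  v_{2} + v_{6} + v_{8} = 0  so sig = [3:]
  • {7,9,11}:  v_{7} + v_{9} + v_{11} = 0  so sig = [3:]
  • {1,2,10}:  v_{1} + v_{2} + v_{10} = v_{4}  so sig = [3:1]
  • {6,7,9}:  v_{6} + v_{7} + v_{9} = v_{10}  so sig = [3:1]
  • {2,8,10}:  v_{2} + v_{8} + v_{10} = v_{7} + v_{9}  so sig = [3:1,1]
  • {2,5,6}:  v_{2} + v_{5} + v_{6} = v_{1} + v_{9} + v_{11}  so sig = [3:1,1,1]
  • {1,8,9,11}:  v_{1} + v_{8} + v_{9} + v_{11} = v_{5}  so sig = [4:1]

so the primitive-relation signature multiset is
    |P|=2: 9 collections, coeffs (1), (1), (1,1), (1,1,1), (1,1,1), (1,1,1), (1,1,1,1), (1,1,2), (1,2)
    |P|=3: 6 collections, coeffs (), (), (1), (1), (1,1), (1,1,1)
    |P|=4: 1 collection, coeffs (1)


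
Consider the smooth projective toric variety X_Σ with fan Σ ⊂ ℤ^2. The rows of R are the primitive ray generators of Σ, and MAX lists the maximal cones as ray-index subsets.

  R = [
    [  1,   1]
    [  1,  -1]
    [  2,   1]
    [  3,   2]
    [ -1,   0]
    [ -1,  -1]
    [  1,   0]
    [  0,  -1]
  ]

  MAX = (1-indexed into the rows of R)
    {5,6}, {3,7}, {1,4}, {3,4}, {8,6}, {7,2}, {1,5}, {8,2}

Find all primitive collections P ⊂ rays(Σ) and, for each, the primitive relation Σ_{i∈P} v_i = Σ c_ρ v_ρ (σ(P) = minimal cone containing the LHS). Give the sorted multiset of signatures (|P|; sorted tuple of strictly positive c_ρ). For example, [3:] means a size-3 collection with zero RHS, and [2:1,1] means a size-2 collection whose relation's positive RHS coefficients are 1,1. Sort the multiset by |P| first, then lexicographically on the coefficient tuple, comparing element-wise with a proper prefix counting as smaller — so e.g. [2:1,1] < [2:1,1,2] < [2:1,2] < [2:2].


Δ(Σ) — 8 vertices, 20 min non-faces:

  • {1,6}:  v_{1} + v_{6} = 0  so sig = [2:]
  • {5,7}:  v_{5} + v_{7} = 0  so sig = [2:]
  • {1,3}:  v_{1} + v_{3} = v_{4}  so sig = [2:1]
  • {1,7}:  v_{1} + v_{7} = v_{3}  so sig = [2:1]
  • {1,8}:  v_{1} + v_{8} = v_{7}  so sig = [2:1]
  • {2,5}:  v_{2} + v_{5} = v_{8}  so sig = [2:1]
  • {3,5}:  v_{3} + v_{5} = v_{1}  so sig = [2:1]
  • {3,6}:  v_{3} + v_{6} = v_{7}  so sig = [2:1]
  • {4,6}:  v_{4} + v_{6} = v_{3}  so sig = [2:1]
  • {5,8}:  v_{5} + v_{8} = v_{6}  so sig = [2:1]
  • {6,7}:  v_{6} + v_{7} = v_{8}  so sig = [2:1]
  • {7,8}:  v_{7} + v_{8} = v_{2}  so sig = [2:1]
  • {4,8}:  v_{4} + v_{8} = v_{3} + v_{7}  so sig = [2:1,1]
  • {2,4}:  v_{2} + v_{4} = v_{3} + 2·v_{7}  so sig = [2:1,2]
  • {1,2}:  v_{1} + v_{2} = 2·v_{7}  so sig = [2:2]
  • {2,6}:  v_{2} + v_{6} = 2·v_{8}  so sig = [2:2]
  • {3,8}:  v_{3} + v_{8} = 2·v_{7}  so sig = [2:2]
  • {4,5}:  v_{4} + v_{5} = 2·v_{1}  so sig = [2:2]
  • {4,7}:  v_{4} + v_{7} = 2·v_{3}  so sig = [2:2]
  • {2,3}:  v_{2} + v_{3} = 3·v_{7}  so sig = [2:3]

Sorted signature multiset PRS(X):
[[2:], [2:], [2:1], [2:1], [2:1], [2:1], [2:1], [2:1], [2:1], [2:1], [2:1], [2:1], [2:1,1], [2:1,2], [2:2], [2:2], [2:2], [2:2], [2:2], [2:3]]


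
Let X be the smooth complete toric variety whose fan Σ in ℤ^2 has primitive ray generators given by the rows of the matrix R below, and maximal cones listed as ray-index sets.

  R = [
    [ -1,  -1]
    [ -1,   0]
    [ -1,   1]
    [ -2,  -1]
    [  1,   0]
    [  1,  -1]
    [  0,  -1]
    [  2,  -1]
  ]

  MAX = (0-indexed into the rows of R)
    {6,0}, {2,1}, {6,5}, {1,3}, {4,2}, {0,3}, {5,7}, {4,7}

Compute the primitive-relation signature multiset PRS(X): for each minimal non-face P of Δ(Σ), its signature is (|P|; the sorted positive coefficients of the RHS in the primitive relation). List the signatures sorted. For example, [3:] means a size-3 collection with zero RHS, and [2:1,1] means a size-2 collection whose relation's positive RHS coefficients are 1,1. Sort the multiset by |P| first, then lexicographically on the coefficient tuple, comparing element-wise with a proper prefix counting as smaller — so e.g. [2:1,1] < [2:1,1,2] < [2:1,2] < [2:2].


Δ(Σ) — 8 vertices, 20 min non-faces:

  P = {1,4}:  v_{1} + v_{4} = 0  ⟹  sig = [2:]
  P = {2,5}:  v_{2} + v_{5} = 0  ⟹  sig = [2:]
  P = {0,1}:  v_{0} + v_{1} = v_{3}  ⟹  sig = [2:1]
  P = {0,4}:  v_{0} + v_{4} = v_{6}  ⟹  sig = [2:1]
  P = {1,5}:  v_{1} + v_{5} = v_{6}  ⟹  sig = [2:1]
  P = {1,6}:  v_{1} + v_{6} = v_{0}  ⟹  sig = [2:1]
  P = {1,7}:  v_{1} + v_{7} = v_{5}  ⟹  sig = [2:1]
  P = {2,6}:  v_{2} + v_{6} = v_{1}  ⟹  sig = [2:1]
  P = {2,7}:  v_{2} + v_{7} = v_{4}  ⟹  sig = [2:1]
  P = {3,4}:  v_{3} + v_{4} = v_{0}  ⟹  sig = [2:1]
  P = {4,5}:  v_{4} + v_{5} = v_{7}  ⟹  sig = [2:1]
  P = {4,6}:  v_{4} + v_{6} = v_{5}  ⟹  sig = [2:1]
  P = {0,7}:  v_{0} + v_{7} = v_{5} + v_{6}  ⟹  sig = [2:1,1]
  P = {3,5}:  v_{3} + v_{5} = v_{0} + v_{6}  ⟹  sig = [2:1,1]
  P = {0,2}:  v_{0} + v_{2} = 2·v_{1}  ⟹  sig = [2:2]
  P = {0,5}:  v_{0} + v_{5} = 2·v_{6}  ⟹  sig = [2:2]
  P = {3,6}:  v_{3} + v_{6} = 2·v_{0}  ⟹  sig = [2:2]
  P = {3,7}:  v_{3} + v_{7} = 2·v_{6}  ⟹  sig = [2:2]
  P = {6,7}:  v_{6} + v_{7} = 2·v_{5}  ⟹  sig = [2:2]
  P = {2,3}:  v_{2} + v_{3} = 3·v_{1}  ⟹  sig = [2:3]

Hence PRS(X_Σ) =
    [2:]
    [2:]
    [2:1]
    [2:1]
    [2:1]
    [2:1]
    [2:1]
    [2:1]
    [2:1]
    [2:1]
    [2:1]
    [2:1]
    [2:1,1]
    [2:1,1]
    [2:2]
    [2:2]
    [2:2]
    [2:2]
    [2:2]
    [2:3]


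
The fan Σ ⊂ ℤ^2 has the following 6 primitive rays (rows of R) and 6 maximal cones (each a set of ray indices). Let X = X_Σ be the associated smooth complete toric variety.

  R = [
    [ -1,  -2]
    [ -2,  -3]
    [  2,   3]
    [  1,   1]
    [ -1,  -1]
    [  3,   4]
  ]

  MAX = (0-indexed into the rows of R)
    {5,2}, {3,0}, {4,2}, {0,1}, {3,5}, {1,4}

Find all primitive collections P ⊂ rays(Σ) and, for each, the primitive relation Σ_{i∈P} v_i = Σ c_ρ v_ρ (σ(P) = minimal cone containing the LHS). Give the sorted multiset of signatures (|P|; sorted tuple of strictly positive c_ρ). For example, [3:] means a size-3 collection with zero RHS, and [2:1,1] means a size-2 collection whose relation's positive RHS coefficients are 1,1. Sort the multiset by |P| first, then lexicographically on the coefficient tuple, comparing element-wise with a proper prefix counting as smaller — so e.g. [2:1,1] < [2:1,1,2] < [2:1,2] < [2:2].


9 minimal non-faces of Δ(Σ) (on 6 rays):

  P = {1,2}:  v_{1} + v_{2} = 0  so sig = [2:]
  P = {3,4}:  v_{3} + v_{4} = 0  so sig = [2:]
  P = {0,2}:  v_{0} + v_{2} = v_{3}  so sig = [2:1]
  P = {0,4}:  v_{0} + v_{4} = v_{1}  so sig = [2:1]
  P = {1,3}:  v_{1} + v_{3} = v_{0}  so sig = [2:1]
  P = {1,5}:  v_{1} + v_{5} = v_{3}  so sig = [2:1]
  P = {2,3}:  v_{2} + v_{3} = v_{5}  so sig = [2:1]
  P = {4,5}:  v_{4} + v_{5} = v_{2}  so sig = [2:1]
  P = {0,5}:  v_{0} + v_{5} = 2·v_{3}  so sig = [2:2]

Sorted signature multiset PRS(X):
[[2:], [2:], [2:1], [2:1], [2:1], [2:1], [2:1], [2:1], [2:2]]


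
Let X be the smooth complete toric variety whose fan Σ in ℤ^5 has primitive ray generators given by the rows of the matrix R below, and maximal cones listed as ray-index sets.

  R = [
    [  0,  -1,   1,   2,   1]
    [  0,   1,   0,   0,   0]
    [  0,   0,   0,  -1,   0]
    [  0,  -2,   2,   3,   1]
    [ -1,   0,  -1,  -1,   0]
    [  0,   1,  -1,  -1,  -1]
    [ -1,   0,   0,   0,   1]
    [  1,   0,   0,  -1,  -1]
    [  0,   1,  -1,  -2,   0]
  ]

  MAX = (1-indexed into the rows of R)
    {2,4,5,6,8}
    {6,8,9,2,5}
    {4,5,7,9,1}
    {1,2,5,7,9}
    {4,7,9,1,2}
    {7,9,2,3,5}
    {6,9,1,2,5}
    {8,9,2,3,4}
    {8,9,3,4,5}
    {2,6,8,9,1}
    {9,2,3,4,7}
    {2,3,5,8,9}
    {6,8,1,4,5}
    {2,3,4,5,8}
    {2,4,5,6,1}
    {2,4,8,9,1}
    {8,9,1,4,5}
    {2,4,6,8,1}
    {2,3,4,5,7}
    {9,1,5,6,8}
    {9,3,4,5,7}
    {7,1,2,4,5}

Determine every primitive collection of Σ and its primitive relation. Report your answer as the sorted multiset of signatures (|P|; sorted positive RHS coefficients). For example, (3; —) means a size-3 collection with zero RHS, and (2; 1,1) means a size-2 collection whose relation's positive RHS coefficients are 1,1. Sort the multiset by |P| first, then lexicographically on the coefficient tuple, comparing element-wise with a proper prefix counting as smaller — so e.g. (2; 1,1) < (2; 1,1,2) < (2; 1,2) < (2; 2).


Σ has 7 primitive collections:

  • {7,8}:  v_{7} + v_{8} = v_{3}  so sig = (2; 1)
  • {1,3}:  v_{1} + v_{3} = v_{4} + v_{9}  so sig = (2; 1,1)
  • {6,7}:  v_{6} + v_{7} = v_{2} + v_{5}  so sig = (2; 1,1)
  • {3,6}:  v_{3} + v_{6} = v_{2} + v_{5} + v_{8}  so sig = (2; 1,1,1)
  • {4,6,9}:  v_{4} + v_{6} + v_{9} = 0  so sig = (3; —)
  • {1,2,5,8}:  v_{1} + v_{2} + v_{5} + v_{8} = 0  so sig = (4; —)
  • {2,4,5,9}:  v_{2} + v_{4} + v_{5} + v_{9} = v_{7}  so sig = (4; 1)

Hence PRS(X_Σ) =
    |P|=2: 4 collections, coeffs (1), (1,1), (1,1), (1,1,1)
    |P|=3: 1 collection, coeffs ()
    |P|=4: 2 collections, coeffs (), (1)


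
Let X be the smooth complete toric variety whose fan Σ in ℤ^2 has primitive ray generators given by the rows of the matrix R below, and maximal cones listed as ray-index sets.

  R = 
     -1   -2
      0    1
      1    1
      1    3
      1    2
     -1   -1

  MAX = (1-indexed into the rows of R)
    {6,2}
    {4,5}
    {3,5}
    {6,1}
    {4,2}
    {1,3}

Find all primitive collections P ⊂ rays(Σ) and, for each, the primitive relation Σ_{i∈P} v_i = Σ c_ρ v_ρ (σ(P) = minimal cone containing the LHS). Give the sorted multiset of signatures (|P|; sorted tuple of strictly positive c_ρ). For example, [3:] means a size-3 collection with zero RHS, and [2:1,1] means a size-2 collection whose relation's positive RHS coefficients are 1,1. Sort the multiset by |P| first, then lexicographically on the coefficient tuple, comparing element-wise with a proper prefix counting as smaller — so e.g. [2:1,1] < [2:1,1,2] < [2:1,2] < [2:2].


Σ has 9 primitive collections:

  P = {1,5}:  v_{1} + v_{5} = 0  so sig = [2:]
  P = {3,6}:  v_{3} + v_{6} = 0  so sig = [2:]
  P = {1,2}:  v_{1} + v_{2} = v_{6}  so sig = [2:1]
  P = {1,4}:  v_{1} + v_{4} = v_{2}  so sig = [2:1]
  P = {2,3}:  v_{2} + v_{3} = v_{5}  so sig = [2:1]
  P = {2,5}:  v_{2} + v_{5} = v_{4}  so sig = [2:1]
  P = {5,6}:  v_{5} + v_{6} = v_{2}  so sig = [2:1]
  P = {3,4}:  v_{3} + v_{4} = 2·v_{5}  so sig = [2:2]
  P = {4,6}:  v_{4} + v_{6} = 2·v_{2}  so sig = [2:2]

so the primitive-relation signature multiset is
    |P|=2: 9 collections, coeffs (), (), (1), (1), (1), (1), (1), (2), (2)
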